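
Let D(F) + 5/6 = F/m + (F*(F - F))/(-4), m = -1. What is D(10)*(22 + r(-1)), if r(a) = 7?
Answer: -1885/6 ≈ -314.17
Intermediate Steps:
D(F) = -⅚ - F (D(F) = -⅚ + (F/(-1) + (F*(F - F))/(-4)) = -⅚ + (F*(-1) + (F*0)*(-¼)) = -⅚ + (-F + 0*(-¼)) = -⅚ + (-F + 0) = -⅚ - F)
D(10)*(22 + r(-1)) = (-⅚ - 1*10)*(22 + 7) = (-⅚ - 10)*29 = -65/6*29 = -1885/6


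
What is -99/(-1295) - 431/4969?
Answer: -66214/6434855 ≈ -0.010290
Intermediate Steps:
-99/(-1295) - 431/4969 = -99*(-1/1295) - 431*1/4969 = 99/1295 - 431/4969 = -66214/6434855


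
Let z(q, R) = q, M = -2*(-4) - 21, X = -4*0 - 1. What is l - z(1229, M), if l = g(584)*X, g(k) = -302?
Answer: -927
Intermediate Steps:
X = -1 (X = 0 - 1 = -1)
M = -13 (M = 8 - 21 = -13)
l = 302 (l = -302*(-1) = 302)
l - z(1229, M) = 302 - 1*1229 = 302 - 1229 = -927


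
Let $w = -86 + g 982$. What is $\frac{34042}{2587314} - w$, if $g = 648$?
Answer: $- \frac{823089249229}{1293657} \approx -6.3625 \cdot 10^{5}$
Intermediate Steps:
$w = 636250$ ($w = -86 + 648 \cdot 982 = -86 + 636336 = 636250$)
$\frac{34042}{2587314} - w = \frac{34042}{2587314} - 636250 = 34042 \cdot \frac{1}{2587314} - 636250 = \frac{17021}{1293657} - 636250 = - \frac{823089249229}{1293657}$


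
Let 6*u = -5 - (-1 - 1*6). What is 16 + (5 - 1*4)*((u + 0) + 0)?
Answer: 49/3 ≈ 16.333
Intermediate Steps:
u = ⅓ (u = (-5 - (-1 - 1*6))/6 = (-5 - (-1 - 6))/6 = (-5 - 1*(-7))/6 = (-5 + 7)/6 = (⅙)*2 = ⅓ ≈ 0.33333)
16 + (5 - 1*4)*((u + 0) + 0) = 16 + (5 - 1*4)*((⅓ + 0) + 0) = 16 + (5 - 4)*(⅓ + 0) = 16 + 1*(⅓) = 16 + ⅓ = 49/3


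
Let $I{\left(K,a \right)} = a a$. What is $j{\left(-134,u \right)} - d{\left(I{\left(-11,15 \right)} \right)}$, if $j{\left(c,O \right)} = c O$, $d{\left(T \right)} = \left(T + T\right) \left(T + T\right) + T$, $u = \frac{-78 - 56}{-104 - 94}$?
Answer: $- \frac{20078753}{99} \approx -2.0282 \cdot 10^{5}$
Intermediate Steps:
$I{\left(K,a \right)} = a^{2}$
$u = \frac{67}{99}$ ($u = - \frac{134}{-198} = \left(-134\right) \left(- \frac{1}{198}\right) = \frac{67}{99} \approx 0.67677$)
$d{\left(T \right)} = T + 4 T^{2}$ ($d{\left(T \right)} = 2 T 2 T + T = 4 T^{2} + T = T + 4 T^{2}$)
$j{\left(c,O \right)} = O c$
$j{\left(-134,u \right)} - d{\left(I{\left(-11,15 \right)} \right)} = \frac{67}{99} \left(-134\right) - 15^{2} \left(1 + 4 \cdot 15^{2}\right) = - \frac{8978}{99} - 225 \left(1 + 4 \cdot 225\right) = - \frac{8978}{99} - 225 \left(1 + 900\right) = - \frac{8978}{99} - 225 \cdot 901 = - \frac{8978}{99} - 202725 = - \frac{20078753}{99}$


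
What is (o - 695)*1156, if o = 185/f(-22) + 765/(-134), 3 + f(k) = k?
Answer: -274222274/335 ≈ -8.1857e+5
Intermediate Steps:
f(k) = -3 + k
o = -8783/670 (o = 185/(-3 - 22) + 765/(-134) = 185/(-25) + 765*(-1/134) = 185*(-1/25) - 765/134 = -37/5 - 765/134 = -8783/670 ≈ -13.109)
(o - 695)*1156 = (-8783/670 - 695)*1156 = -474433/670*1156 = -274222274/335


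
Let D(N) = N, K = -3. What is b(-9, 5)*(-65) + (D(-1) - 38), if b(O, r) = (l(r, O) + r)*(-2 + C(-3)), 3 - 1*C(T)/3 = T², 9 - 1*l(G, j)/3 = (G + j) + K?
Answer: 68861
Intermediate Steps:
l(G, j) = 36 - 3*G - 3*j (l(G, j) = 27 - 3*((G + j) - 3) = 27 - 3*(-3 + G + j) = 27 + (9 - 3*G - 3*j) = 36 - 3*G - 3*j)
C(T) = 9 - 3*T²
b(O, r) = -720 + 40*r + 60*O (b(O, r) = ((36 - 3*r - 3*O) + r)*(-2 + (9 - 3*(-3)²)) = ((36 - 3*O - 3*r) + r)*(-2 + (9 - 3*9)) = (36 - 3*O - 2*r)*(-2 + (9 - 27)) = (36 - 3*O - 2*r)*(-2 - 18) = (36 - 3*O - 2*r)*(-20) = -720 + 40*r + 60*O)
b(-9, 5)*(-65) + (D(-1) - 38) = (-720 + 40*5 + 60*(-9))*(-65) + (-1 - 38) = (-720 + 200 - 540)*(-65) - 39 = -1060*(-65) - 39 = 68900 - 39 = 68861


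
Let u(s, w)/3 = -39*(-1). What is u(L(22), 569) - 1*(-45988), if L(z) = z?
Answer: 46105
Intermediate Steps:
u(s, w) = 117 (u(s, w) = 3*(-39*(-1)) = 3*39 = 117)
u(L(22), 569) - 1*(-45988) = 117 - 1*(-45988) = 117 + 45988 = 46105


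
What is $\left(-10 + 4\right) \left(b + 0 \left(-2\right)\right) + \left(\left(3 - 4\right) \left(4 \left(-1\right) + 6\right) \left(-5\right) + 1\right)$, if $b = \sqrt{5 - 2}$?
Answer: $11 - 6 \sqrt{3} \approx 0.6077$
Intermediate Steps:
$b = \sqrt{3} \approx 1.732$
$\left(-10 + 4\right) \left(b + 0 \left(-2\right)\right) + \left(\left(3 - 4\right) \left(4 \left(-1\right) + 6\right) \left(-5\right) + 1\right) = \left(-10 + 4\right) \left(\sqrt{3} + 0 \left(-2\right)\right) + \left(\left(3 - 4\right) \left(4 \left(-1\right) + 6\right) \left(-5\right) + 1\right) = - 6 \left(\sqrt{3} + 0\right) + \left(- (-4 + 6) \left(-5\right) + 1\right) = - 6 \sqrt{3} + \left(\left(-1\right) 2 \left(-5\right) + 1\right) = - 6 \sqrt{3} + \left(\left(-2\right) \left(-5\right) + 1\right) = - 6 \sqrt{3} + \left(10 + 1\right) = - 6 \sqrt{3} + 11 = 11 - 6 \sqrt{3}$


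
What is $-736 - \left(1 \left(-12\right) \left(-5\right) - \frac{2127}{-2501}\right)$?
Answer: $- \frac{1992923}{2501} \approx -796.85$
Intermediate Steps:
$-736 - \left(1 \left(-12\right) \left(-5\right) - \frac{2127}{-2501}\right) = -736 - \left(\left(-12\right) \left(-5\right) - - \frac{2127}{2501}\right) = -736 - \left(60 + \frac{2127}{2501}\right) = -736 - \frac{152187}{2501} = - \frac{1992923}{2501}$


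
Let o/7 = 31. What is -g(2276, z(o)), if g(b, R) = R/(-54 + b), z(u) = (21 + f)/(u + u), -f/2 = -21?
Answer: -9/137764 ≈ -6.5329e-5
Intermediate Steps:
f = 42 (f = -2*(-21) = 42)
o = 217 (o = 7*31 = 217)
z(u) = 63/(2*u) (z(u) = (21 + 42)/(u + u) = 63/((2*u)) = 63*(1/(2*u)) = 63/(2*u))
g(b, R) = R/(-54 + b)
-g(2276, z(o)) = -(63/2)/217/(-54 + 2276) = -(63/2)*(1/217)/2222 = -9/(62*2222) = -1*9/137764 = -9/137764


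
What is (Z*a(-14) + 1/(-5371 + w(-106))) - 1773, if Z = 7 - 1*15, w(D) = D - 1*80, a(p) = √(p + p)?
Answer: -9852562/5557 - 16*I*√7 ≈ -1773.0 - 42.332*I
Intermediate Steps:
a(p) = √2*√p (a(p) = √(2*p) = √2*√p)
w(D) = -80 + D (w(D) = D - 80 = -80 + D)
Z = -8 (Z = 7 - 15 = -8)
(Z*a(-14) + 1/(-5371 + w(-106))) - 1773 = (-8*√2*√(-14) + 1/(-5371 + (-80 - 106))) - 1773 = (-8*√2*I*√14 + 1/(-5371 - 186)) - 1773 = (-16*I*√7 + 1/(-5557)) - 1773 = (-16*I*√7 - 1/5557) - 1773 = (-1/5557 - 16*I*√7) - 1773 = -9852562/5557 - 16*I*√7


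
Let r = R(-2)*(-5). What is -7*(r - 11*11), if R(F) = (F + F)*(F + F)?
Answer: 1407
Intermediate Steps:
R(F) = 4*F² (R(F) = (2*F)*(2*F) = 4*F²)
r = -80 (r = (4*(-2)²)*(-5) = (4*4)*(-5) = 16*(-5) = -80)
-7*(r - 11*11) = -7*(-80 - 11*11) = -7*(-80 - 121) = -7*(-201) = 1407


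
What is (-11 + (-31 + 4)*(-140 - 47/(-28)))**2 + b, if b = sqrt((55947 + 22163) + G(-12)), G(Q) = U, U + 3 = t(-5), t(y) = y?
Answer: 10870773169/784 + 3*sqrt(8678) ≈ 1.3866e+7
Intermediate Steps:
U = -8 (U = -3 - 5 = -8)
G(Q) = -8
b = 3*sqrt(8678) (b = sqrt((55947 + 22163) - 8) = sqrt(78110 - 8) = sqrt(78102) = 3*sqrt(8678) ≈ 279.47)
(-11 + (-31 + 4)*(-140 - 47/(-28)))**2 + b = (-11 + (-31 + 4)*(-140 - 47/(-28)))**2 + 3*sqrt(8678) = (-11 - 27*(-140 - 47*(-1/28)))**2 + 3*sqrt(8678) = (-11 - 27*(-140 + 47/28))**2 + 3*sqrt(8678) = (-11 - 27*(-3873/28))**2 + 3*sqrt(8678) = (-11 + 104571/28)**2 + 3*sqrt(8678) = (104263/28)**2 + 3*sqrt(8678) = 10870773169/784 + 3*sqrt(8678)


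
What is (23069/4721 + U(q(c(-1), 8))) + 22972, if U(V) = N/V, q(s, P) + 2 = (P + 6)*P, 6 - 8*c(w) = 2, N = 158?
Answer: 5966436414/259655 ≈ 22978.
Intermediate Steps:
c(w) = ½ (c(w) = ¾ - ⅛*2 = ¾ - ¼ = ½)
q(s, P) = -2 + P*(6 + P) (q(s, P) = -2 + (P + 6)*P = -2 + (6 + P)*P = -2 + P*(6 + P))
U(V) = 158/V
(23069/4721 + U(q(c(-1), 8))) + 22972 = (23069/4721 + 158/(-2 + 8² + 6*8)) + 22972 = (23069*(1/4721) + 158/(-2 + 64 + 48)) + 22972 = (23069/4721 + 158/110) + 22972 = (23069/4721 + 158*(1/110)) + 22972 = (23069/4721 + 79/55) + 22972 = 1641754/259655 + 22972 = 5966436414/259655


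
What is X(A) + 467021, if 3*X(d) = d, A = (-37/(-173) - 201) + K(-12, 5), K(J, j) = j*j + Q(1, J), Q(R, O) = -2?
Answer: 242353142/519 ≈ 4.6696e+5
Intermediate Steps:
K(J, j) = -2 + j² (K(J, j) = j*j - 2 = j² - 2 = -2 + j²)
A = -30757/173 (A = (-37/(-173) - 201) + (-2 + 5²) = (-37*(-1/173) - 201) + (-2 + 25) = (37/173 - 201) + 23 = -34736/173 + 23 = -30757/173 ≈ -177.79)
X(d) = d/3
X(A) + 467021 = (⅓)*(-30757/173) + 467021 = -30757/519 + 467021 = 242353142/519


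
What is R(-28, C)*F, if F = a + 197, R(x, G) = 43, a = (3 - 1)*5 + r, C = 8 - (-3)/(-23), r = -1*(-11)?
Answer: 9374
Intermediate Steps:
r = 11
C = 181/23 (C = 8 - (-3)*(-1)/23 = 8 - 1*3/23 = 8 - 3/23 = 181/23 ≈ 7.8696)
a = 21 (a = (3 - 1)*5 + 11 = 2*5 + 11 = 10 + 11 = 21)
F = 218 (F = 21 + 197 = 218)
R(-28, C)*F = 43*218 = 9374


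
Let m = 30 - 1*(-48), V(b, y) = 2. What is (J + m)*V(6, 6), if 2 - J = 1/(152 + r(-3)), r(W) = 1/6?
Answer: 146068/913 ≈ 159.99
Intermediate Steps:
r(W) = ⅙
m = 78 (m = 30 + 48 = 78)
J = 1820/913 (J = 2 - 1/(152 + ⅙) = 2 - 1/913/6 = 2 - 1*6/913 = 2 - 6/913 = 1820/913 ≈ 1.9934)
(J + m)*V(6, 6) = (1820/913 + 78)*2 = (73034/913)*2 = 146068/913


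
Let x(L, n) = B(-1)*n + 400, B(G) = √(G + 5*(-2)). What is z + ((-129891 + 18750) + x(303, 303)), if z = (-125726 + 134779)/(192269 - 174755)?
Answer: -1939508821/17514 + 303*I*√11 ≈ -1.1074e+5 + 1004.9*I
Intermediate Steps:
B(G) = √(-10 + G) (B(G) = √(G - 10) = √(-10 + G))
x(L, n) = 400 + I*n*√11 (x(L, n) = √(-10 - 1)*n + 400 = √(-11)*n + 400 = (I*√11)*n + 400 = I*n*√11 + 400 = 400 + I*n*√11)
z = 9053/17514 ≈ 0.51690
z + ((-129891 + 18750) + x(303, 303)) = 9053/17514 + ((-129891 + 18750) + (400 + I*303*√11)) = 9053/17514 + (-111141 + (400 + 303*I*√11)) = 9053/17514 + (-110741 + 303*I*√11) = -1939508821/17514 + 303*I*√11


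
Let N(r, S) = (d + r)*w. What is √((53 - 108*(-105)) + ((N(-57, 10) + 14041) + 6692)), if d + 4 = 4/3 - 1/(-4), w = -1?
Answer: 5*√46347/6 ≈ 179.40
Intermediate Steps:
d = -29/12 (d = -4 + (4/3 - 1/(-4)) = -4 + (4*(⅓) - 1*(-¼)) = -4 + (4/3 + ¼) = -4 + 19/12 = -29/12 ≈ -2.4167)
N(r, S) = 29/12 - r (N(r, S) = (-29/12 + r)*(-1) = 29/12 - r)
√((53 - 108*(-105)) + ((N(-57, 10) + 14041) + 6692)) = √((53 - 108*(-105)) + (((29/12 - 1*(-57)) + 14041) + 6692)) = √((53 + 11340) + (((29/12 + 57) + 14041) + 6692)) = √(11393 + ((713/12 + 14041) + 6692)) = √(11393 + (169205/12 + 6692)) = √(11393 + 249509/12) = √(386225/12) = 5*√46347/6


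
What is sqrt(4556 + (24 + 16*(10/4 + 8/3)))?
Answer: 2*sqrt(10491)/3 ≈ 68.284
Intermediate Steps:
sqrt(4556 + (24 + 16*(10/4 + 8/3))) = sqrt(4556 + (24 + 16*(10*(1/4) + 8*(1/3)))) = sqrt(4556 + (24 + 16*(5/2 + 8/3))) = sqrt(4556 + (24 + 16*(31/6))) = sqrt(4556 + (24 + 248/3)) = sqrt(4556 + 320/3) = sqrt(13988/3) = 2*sqrt(10491)/3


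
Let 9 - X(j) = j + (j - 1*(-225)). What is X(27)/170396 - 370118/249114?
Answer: -15783471877/10612007286 ≈ -1.4873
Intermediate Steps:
X(j) = -216 - 2*j (X(j) = 9 - (j + (j - 1*(-225))) = 9 - (j + (j + 225)) = 9 - (j + (225 + j)) = 9 - (225 + 2*j) = 9 + (-225 - 2*j) = -216 - 2*j)
X(27)/170396 - 370118/249114 = (-216 - 2*27)/170396 - 370118/249114 = (-216 - 54)*(1/170396) - 370118*1/249114 = -270*1/170396 - 185059/124557 = -135/85198 - 185059/124557 = -15783471877/10612007286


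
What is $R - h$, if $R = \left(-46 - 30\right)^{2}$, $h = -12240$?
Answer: $18016$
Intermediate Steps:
$R = 5776$ ($R = \left(-76\right)^{2} = 5776$)
$R - h = 5776 - -12240 = 5776 + 12240 = 18016$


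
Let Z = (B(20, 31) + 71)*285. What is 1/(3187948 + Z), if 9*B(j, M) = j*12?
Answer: 1/3215783 ≈ 3.1097e-7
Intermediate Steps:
B(j, M) = 4*j/3 (B(j, M) = (j*12)/9 = (12*j)/9 = 4*j/3)
Z = 27835 (Z = ((4/3)*20 + 71)*285 = (80/3 + 71)*285 = (293/3)*285 = 27835)
1/(3187948 + Z) = 1/(3187948 + 27835) = 1/3215783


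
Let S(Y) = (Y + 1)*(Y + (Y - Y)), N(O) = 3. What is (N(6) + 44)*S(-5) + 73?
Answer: 1013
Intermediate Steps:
S(Y) = Y*(1 + Y) (S(Y) = (1 + Y)*(Y + 0) = (1 + Y)*Y = Y*(1 + Y))
(N(6) + 44)*S(-5) + 73 = (3 + 44)*(-5*(1 - 5)) + 73 = 47*(-5*(-4)) + 73 = 47*20 + 73 = 940 + 73 = 1013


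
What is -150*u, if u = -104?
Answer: 15600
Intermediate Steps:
-150*u = -150*(-104) = 15600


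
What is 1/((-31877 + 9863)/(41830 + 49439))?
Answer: -10141/2446 ≈ -4.1460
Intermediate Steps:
1/((-31877 + 9863)/(41830 + 49439)) = 1/(-22014/91269) = 1/(-22014*1/91269) = 1/(-2446/10141) = -10141/2446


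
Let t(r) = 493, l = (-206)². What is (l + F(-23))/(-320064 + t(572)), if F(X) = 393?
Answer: -42829/319571 ≈ -0.13402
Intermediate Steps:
l = 42436
(l + F(-23))/(-320064 + t(572)) = (42436 + 393)/(-320064 + 493) = 42829/(-319571) = 42829*(-1/319571) = -42829/319571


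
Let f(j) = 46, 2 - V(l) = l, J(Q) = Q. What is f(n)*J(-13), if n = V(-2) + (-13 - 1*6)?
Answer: -598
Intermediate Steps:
V(l) = 2 - l
n = -15 (n = (2 - 1*(-2)) + (-13 - 1*6) = (2 + 2) + (-13 - 6) = 4 - 19 = -15)
f(n)*J(-13) = 46*(-13) = -598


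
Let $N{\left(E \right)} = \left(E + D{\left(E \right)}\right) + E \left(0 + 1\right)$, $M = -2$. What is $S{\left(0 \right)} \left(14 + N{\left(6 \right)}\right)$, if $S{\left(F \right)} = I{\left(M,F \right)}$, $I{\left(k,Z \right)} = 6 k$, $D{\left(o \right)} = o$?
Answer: $-384$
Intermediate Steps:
$N{\left(E \right)} = 3 E$ ($N{\left(E \right)} = \left(E + E\right) + E \left(0 + 1\right) = 2 E + E 1 = 2 E + E = 3 E$)
$S{\left(F \right)} = -12$ ($S{\left(F \right)} = 6 \left(-2\right) = -12$)
$S{\left(0 \right)} \left(14 + N{\left(6 \right)}\right) = - 12 \left(14 + 3 \cdot 6\right) = - 12 \left(14 + 18\right) = \left(-12\right) 32 = -384$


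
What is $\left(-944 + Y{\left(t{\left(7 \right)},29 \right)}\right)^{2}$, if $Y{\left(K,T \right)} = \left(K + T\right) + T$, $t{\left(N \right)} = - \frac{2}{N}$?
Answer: $\frac{38489616}{49} \approx 7.855 \cdot 10^{5}$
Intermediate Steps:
$Y{\left(K,T \right)} = K + 2 T$
$\left(-944 + Y{\left(t{\left(7 \right)},29 \right)}\right)^{2} = \left(-944 + \left(- \frac{2}{7} + 2 \cdot 29\right)\right)^{2} = \left(-944 + \left(\left(-2\right) \frac{1}{7} + 58\right)\right)^{2} = \left(-944 + \left(- \frac{2}{7} + 58\right)\right)^{2} = \left(-944 + \frac{404}{7}\right)^{2} = \left(- \frac{6204}{7}\right)^{2} = \frac{38489616}{49}$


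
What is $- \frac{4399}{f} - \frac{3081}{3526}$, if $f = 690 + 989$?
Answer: $- \frac{20683873}{5920154} \approx -3.4938$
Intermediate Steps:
$f = 1679$
$- \frac{4399}{f} - \frac{3081}{3526} = - \frac{4399}{1679} - \frac{3081}{3526} = - \frac{20683873}{5920154}$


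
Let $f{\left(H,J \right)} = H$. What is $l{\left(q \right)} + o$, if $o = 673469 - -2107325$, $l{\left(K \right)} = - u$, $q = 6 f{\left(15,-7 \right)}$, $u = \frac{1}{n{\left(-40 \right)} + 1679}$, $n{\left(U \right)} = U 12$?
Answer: $\frac{3334172005}{1199} \approx 2.7808 \cdot 10^{6}$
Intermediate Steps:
$n{\left(U \right)} = 12 U$
$u = \frac{1}{1199}$ ($u = \frac{1}{12 \left(-40\right) + 1679} = \frac{1}{-480 + 1679} = \frac{1}{1199} \approx 0.00083403$)
$q = 90$ ($q = 6 \cdot 15 = 90$)
$l{\left(K \right)} = - \frac{1}{1199}$ ($l{\left(K \right)} = \left(-1\right) \frac{1}{1199} = - \frac{1}{1199}$)
$o = 2780794$ ($o = 673469 + 2107325 = 2780794$)
$l{\left(q \right)} + o = - \frac{1}{1199} + 2780794 = \frac{3334172005}{1199}$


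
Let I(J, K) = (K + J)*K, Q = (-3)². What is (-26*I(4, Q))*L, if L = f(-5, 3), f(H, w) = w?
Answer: -9126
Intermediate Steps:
L = 3
Q = 9
I(J, K) = K*(J + K) (I(J, K) = (J + K)*K = K*(J + K))
(-26*I(4, Q))*L = -234*(4 + 9)*3 = -234*13*3 = -26*117*3 = -3042*3 = -9126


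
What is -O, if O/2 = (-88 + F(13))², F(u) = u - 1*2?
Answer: -11858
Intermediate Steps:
F(u) = -2 + u (F(u) = u - 2 = -2 + u)
O = 11858 (O = 2*(-88 + (-2 + 13))² = 2*(-88 + 11)² = 2*(-77)² = 2*5929 = 11858)
-O = -1*11858 = -11858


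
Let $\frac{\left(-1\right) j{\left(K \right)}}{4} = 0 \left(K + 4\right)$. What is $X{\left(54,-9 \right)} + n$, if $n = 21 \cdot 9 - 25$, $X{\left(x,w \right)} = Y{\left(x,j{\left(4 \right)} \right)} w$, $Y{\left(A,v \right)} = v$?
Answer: $164$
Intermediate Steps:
$j{\left(K \right)} = 0$ ($j{\left(K \right)} = - 4 \cdot 0 \left(K + 4\right) = - 4 \cdot 0 \left(4 + K\right) = \left(-4\right) 0 = 0$)
$X{\left(x,w \right)} = 0$ ($X{\left(x,w \right)} = 0 w = 0$)
$n = 164$ ($n = 189 - 25 = 164$)
$X{\left(54,-9 \right)} + n = 0 + 164 = 164$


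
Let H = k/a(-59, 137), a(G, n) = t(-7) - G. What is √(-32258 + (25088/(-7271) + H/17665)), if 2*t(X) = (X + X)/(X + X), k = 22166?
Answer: I*√7536906026813830504529230/15284623585 ≈ 179.61*I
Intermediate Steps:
t(X) = ½ (t(X) = ((X + X)/(X + X))/2 = ((2*X)/((2*X)))/2 = ((2*X)*(1/(2*X)))/2 = (½)*1 = ½)
a(G, n) = ½ - G
H = 44332/119 (H = 22166/(½ - 1*(-59)) = 22166/(½ + 59) = 22166/(119/2) = 22166*(2/119) = 44332/119 ≈ 372.54)
√(-32258 + (25088/(-7271) + H/17665)) = √(-32258 + (25088/(-7271) + (44332/119)/17665)) = √(-32258 + (25088*(-1/7271) + (44332/119)*(1/17665))) = √(-32258 + (-25088/7271 + 44332/2102135)) = √(-32258 - 52416024908/15284623585) = √(-493103803629838/15284623585) = I*√7536906026813830504529230/15284623585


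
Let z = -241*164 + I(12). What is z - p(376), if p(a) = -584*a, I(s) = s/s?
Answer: 180061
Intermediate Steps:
I(s) = 1
z = -39523 (z = -241*164 + 1 = -39524 + 1 = -39523)
z - p(376) = -39523 - (-584)*376 = -39523 - 1*(-219584) = -39523 + 219584 = 180061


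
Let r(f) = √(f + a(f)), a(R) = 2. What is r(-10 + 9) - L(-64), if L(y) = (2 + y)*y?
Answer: -3967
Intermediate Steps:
r(f) = √(2 + f) (r(f) = √(f + 2) = √(2 + f))
L(y) = y*(2 + y)
r(-10 + 9) - L(-64) = √(2 + (-10 + 9)) - (-64)*(2 - 64) = √(2 - 1) - (-64)*(-62) = √1 - 1*3968 = 1 - 3968 = -3967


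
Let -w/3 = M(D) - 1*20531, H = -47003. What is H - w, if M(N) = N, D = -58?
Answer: -108770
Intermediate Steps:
w = 61767 (w = -3*(-58 - 1*20531) = -3*(-58 - 20531) = -3*(-20589) = 61767)
H - w = -47003 - 1*61767 = -47003 - 61767 = -108770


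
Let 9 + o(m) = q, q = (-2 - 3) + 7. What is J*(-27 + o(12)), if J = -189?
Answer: 6426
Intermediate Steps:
q = 2 (q = -5 + 7 = 2)
o(m) = -7 (o(m) = -9 + 2 = -7)
J*(-27 + o(12)) = -189*(-27 - 7) = -189*(-34) = 6426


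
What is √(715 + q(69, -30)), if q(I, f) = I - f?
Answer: √814 ≈ 28.531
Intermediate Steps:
√(715 + q(69, -30)) = √(715 + (69 - 1*(-30))) = √(715 + (69 + 30)) = √(715 + 99) = √814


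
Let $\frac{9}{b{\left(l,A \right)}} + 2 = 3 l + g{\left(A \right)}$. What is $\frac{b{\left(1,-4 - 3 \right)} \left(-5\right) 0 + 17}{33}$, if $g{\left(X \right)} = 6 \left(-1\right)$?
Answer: $\frac{17}{33} \approx 0.51515$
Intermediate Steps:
$g{\left(X \right)} = -6$
$b{\left(l,A \right)} = \frac{9}{-8 + 3 l}$ ($b{\left(l,A \right)} = \frac{9}{-2 + \left(3 l - 6\right)} = \frac{9}{-2 + \left(-6 + 3 l\right)} = \frac{9}{-8 + 3 l}$)
$\frac{b{\left(1,-4 - 3 \right)} \left(-5\right) 0 + 17}{33} = \frac{\frac{9}{-8 + 3 \cdot 1} \left(-5\right) 0 + 17}{33} = \left(\frac{9}{-8 + 3} \left(-5\right) 0 + 17\right) \frac{1}{33} = \left(\frac{9}{-5} \left(-5\right) 0 + 17\right) \frac{1}{33} = \left(9 \left(- \frac{1}{5}\right) \left(-5\right) 0 + 17\right) \frac{1}{33} = \left(\left(- \frac{9}{5}\right) \left(-5\right) 0 + 17\right) \frac{1}{33} = \left(9 \cdot 0 + 17\right) \frac{1}{33} = \left(0 + 17\right) \frac{1}{33} = 17 \cdot \frac{1}{33} = \frac{17}{33}$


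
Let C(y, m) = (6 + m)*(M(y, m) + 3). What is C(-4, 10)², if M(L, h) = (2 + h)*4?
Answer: 665856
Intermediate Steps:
M(L, h) = 8 + 4*h
C(y, m) = (6 + m)*(11 + 4*m) (C(y, m) = (6 + m)*((8 + 4*m) + 3) = (6 + m)*(11 + 4*m))
C(-4, 10)² = (66 + 4*10² + 35*10)² = (66 + 4*100 + 350)² = (66 + 400 + 350)² = 816² = 665856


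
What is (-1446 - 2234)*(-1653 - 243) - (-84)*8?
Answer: 6977952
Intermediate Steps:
(-1446 - 2234)*(-1653 - 243) - (-84)*8 = -3680*(-1896) - 1*(-672) = 6977280 + 672 = 6977952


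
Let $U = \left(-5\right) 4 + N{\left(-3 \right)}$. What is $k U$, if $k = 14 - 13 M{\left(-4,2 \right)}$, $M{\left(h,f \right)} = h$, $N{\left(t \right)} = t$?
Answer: $-1518$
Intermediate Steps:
$U = -23$ ($U = \left(-5\right) 4 - 3 = -20 - 3 = -23$)
$k = 66$ ($k = 14 - -52 = 14 + 52 = 66$)
$k U = 66 \left(-23\right) = -1518$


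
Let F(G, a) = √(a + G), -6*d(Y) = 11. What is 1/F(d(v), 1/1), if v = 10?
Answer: -I*√30/5 ≈ -1.0954*I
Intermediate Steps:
d(Y) = -11/6 (d(Y) = -⅙*11 = -11/6)
F(G, a) = √(G + a)
1/F(d(v), 1/1) = 1/(√(-11/6 + 1/1)) = 1/(√(-11/6 + 1)) = 1/(√(-⅚)) = 1/(I*√30/6) = -I*√30/5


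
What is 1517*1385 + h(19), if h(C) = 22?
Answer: 2101067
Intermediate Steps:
1517*1385 + h(19) = 1517*1385 + 22 = 2101045 + 22 = 2101067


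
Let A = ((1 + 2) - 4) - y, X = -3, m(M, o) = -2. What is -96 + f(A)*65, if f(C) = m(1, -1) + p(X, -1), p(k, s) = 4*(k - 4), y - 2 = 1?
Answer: -2046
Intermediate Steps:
y = 3 (y = 2 + 1 = 3)
A = -4 (A = ((1 + 2) - 4) - 1*3 = (3 - 4) - 3 = -1 - 3 = -4)
p(k, s) = -16 + 4*k (p(k, s) = 4*(-4 + k) = -16 + 4*k)
f(C) = -30 (f(C) = -2 + (-16 + 4*(-3)) = -2 + (-16 - 12) = -2 - 28 = -30)
-96 + f(A)*65 = -96 - 30*65 = -96 - 1950 = -2046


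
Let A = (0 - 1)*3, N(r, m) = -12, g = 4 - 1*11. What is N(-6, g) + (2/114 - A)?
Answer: -512/57 ≈ -8.9825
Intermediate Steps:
g = -7 (g = 4 - 11 = -7)
A = -3 (A = -1*3 = -3)
N(-6, g) + (2/114 - A) = -12 + (2/114 - 1*(-3)) = -12 + (2*(1/114) + 3) = -12 + (1/57 + 3) = -12 + 172/57 = -512/57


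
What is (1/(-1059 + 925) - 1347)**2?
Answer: 32579889001/17956 ≈ 1.8144e+6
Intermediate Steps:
(1/(-1059 + 925) - 1347)**2 = (1/(-134) - 1347)**2 = (-1/134 - 1347)**2 = (-180499/134)**2 = 32579889001/17956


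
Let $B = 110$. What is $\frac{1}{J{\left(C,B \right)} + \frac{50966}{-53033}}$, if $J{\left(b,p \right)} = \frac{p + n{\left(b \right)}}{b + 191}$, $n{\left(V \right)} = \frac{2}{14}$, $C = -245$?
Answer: $- \frac{6682158}{20051197} \approx -0.33325$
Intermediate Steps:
$n{\left(V \right)} = \frac{1}{7}$ ($n{\left(V \right)} = 2 \cdot \frac{1}{14} = \frac{1}{7}$)
$J{\left(b,p \right)} = \frac{\frac{1}{7} + p}{191 + b}$ ($J{\left(b,p \right)} = \frac{p + \frac{1}{7}}{b + 191} = \frac{\frac{1}{7} + p}{191 + b}$)
$\frac{1}{J{\left(C,B \right)} + \frac{50966}{-53033}} = \frac{1}{\frac{\frac{1}{7} + 110}{191 - 245} + \frac{50966}{-53033}} = \frac{1}{\frac{1}{-54} \cdot \frac{771}{7} + 50966 \left(- \frac{1}{53033}\right)} = \frac{1}{\left(- \frac{1}{54}\right) \frac{771}{7} - \frac{50966}{53033}} = \frac{1}{- \frac{257}{126} - \frac{50966}{53033}} = \frac{1}{- \frac{20051197}{6682158}} = - \frac{6682158}{20051197}$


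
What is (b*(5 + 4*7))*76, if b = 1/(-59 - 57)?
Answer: -627/29 ≈ -21.621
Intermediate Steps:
b = -1/116 (b = 1/(-116) = -1/116 ≈ -0.0086207)
(b*(5 + 4*7))*76 = -(5 + 4*7)/116*76 = -(5 + 28)/116*76 = -1/116*33*76 = -33/116*76 = -627/29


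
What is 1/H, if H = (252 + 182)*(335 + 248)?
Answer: 1/253022 ≈ 3.9522e-6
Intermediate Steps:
H = 253022 (H = 434*583 = 253022)
1/H = 1/253022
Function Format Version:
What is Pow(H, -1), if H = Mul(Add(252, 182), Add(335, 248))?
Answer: Rational(1, 253022) ≈ 3.9522e-6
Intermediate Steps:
H = 253022 (H = Mul(434, 583) = 253022)
Pow(H, -1) = Pow(253022, -1) = Rational(1, 253022)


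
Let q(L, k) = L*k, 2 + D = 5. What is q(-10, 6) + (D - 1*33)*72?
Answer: -2220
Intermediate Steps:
D = 3 (D = -2 + 5 = 3)
q(-10, 6) + (D - 1*33)*72 = -10*6 + (3 - 1*33)*72 = -60 + (3 - 33)*72 = -60 - 30*72 = -60 - 2160 = -2220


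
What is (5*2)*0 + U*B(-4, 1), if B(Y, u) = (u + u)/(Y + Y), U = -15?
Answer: 15/4 ≈ 3.7500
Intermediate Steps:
B(Y, u) = u/Y (B(Y, u) = (2*u)/((2*Y)) = (2*u)*(1/(2*Y)) = u/Y)
(5*2)*0 + U*B(-4, 1) = (5*2)*0 - 15/(-4) = 10*0 - 15*(-1)/4 = 0 - 15*(-¼) = 0 + 15/4 = 15/4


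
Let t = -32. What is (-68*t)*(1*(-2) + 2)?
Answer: 0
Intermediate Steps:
(-68*t)*(1*(-2) + 2) = (-68*(-32))*(1*(-2) + 2) = 2176*(-2 + 2) = 2176*0 = 0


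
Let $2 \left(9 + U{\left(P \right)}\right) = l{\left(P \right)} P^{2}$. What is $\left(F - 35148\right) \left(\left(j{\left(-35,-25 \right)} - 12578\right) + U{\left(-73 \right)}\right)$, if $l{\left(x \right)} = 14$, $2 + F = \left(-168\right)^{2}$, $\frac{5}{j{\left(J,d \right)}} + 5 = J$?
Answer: $- \frac{684728601}{4} \approx -1.7118 \cdot 10^{8}$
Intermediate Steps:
$j{\left(J,d \right)} = \frac{5}{-5 + J}$
$F = 28222$ ($F = -2 + \left(-168\right)^{2} = -2 + 28224 = 28222$)
$U{\left(P \right)} = -9 + 7 P^{2}$ ($U{\left(P \right)} = -9 + \frac{14 P^{2}}{2} = -9 + 7 P^{2}$)
$\left(F - 35148\right) \left(\left(j{\left(-35,-25 \right)} - 12578\right) + U{\left(-73 \right)}\right) = \left(28222 - 35148\right) \left(\left(\frac{5}{-5 - 35} - 12578\right) - \left(9 - 7 \left(-73\right)^{2}\right)\right) = - 6926 \left(\left(\frac{5}{-40} - 12578\right) + \left(-9 + 7 \cdot 5329\right)\right) = - 6926 \left(\left(5 \left(- \frac{1}{40}\right) - 12578\right) + \left(-9 + 37303\right)\right) = - 6926 \left(\left(- \frac{1}{8} - 12578\right) + 37294\right) = - 6926 \left(- \frac{100625}{8} + 37294\right) = \left(-6926\right) \frac{197727}{8} = - \frac{684728601}{4}$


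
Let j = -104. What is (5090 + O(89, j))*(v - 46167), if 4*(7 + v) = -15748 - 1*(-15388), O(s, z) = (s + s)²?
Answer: -1701312336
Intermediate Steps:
O(s, z) = 4*s² (O(s, z) = (2*s)² = 4*s²)
v = -97 (v = -7 + (-15748 - 1*(-15388))/4 = -7 + (-15748 + 15388)/4 = -7 + (¼)*(-360) = -7 - 90 = -97)
(5090 + O(89, j))*(v - 46167) = (5090 + 4*89²)*(-97 - 46167) = (5090 + 4*7921)*(-46264) = (5090 + 31684)*(-46264) = 36774*(-46264) = -1701312336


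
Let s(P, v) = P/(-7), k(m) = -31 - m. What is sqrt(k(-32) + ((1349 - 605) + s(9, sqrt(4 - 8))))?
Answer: sqrt(36442)/7 ≈ 27.271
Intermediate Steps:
s(P, v) = -P/7 (s(P, v) = P*(-1/7) = -P/7)
sqrt(k(-32) + ((1349 - 605) + s(9, sqrt(4 - 8)))) = sqrt((-31 - 1*(-32)) + ((1349 - 605) - 1/7*9)) = sqrt((-31 + 32) + (744 - 9/7)) = sqrt(1 + 5199/7) = sqrt(5206/7) = sqrt(36442)/7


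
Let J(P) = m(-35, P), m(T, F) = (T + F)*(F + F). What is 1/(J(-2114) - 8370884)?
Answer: 1/715088 ≈ 1.3984e-6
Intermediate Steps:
m(T, F) = 2*F*(F + T) (m(T, F) = (F + T)*(2*F) = 2*F*(F + T))
J(P) = 2*P*(-35 + P) (J(P) = 2*P*(P - 35) = 2*P*(-35 + P))
1/(J(-2114) - 8370884) = 1/(2*(-2114)*(-35 - 2114) - 8370884) = 1/(2*(-2114)*(-2149) - 8370884) = 1/(9085972 - 8370884) = 1/715088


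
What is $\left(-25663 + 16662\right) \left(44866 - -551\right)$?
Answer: $-408798417$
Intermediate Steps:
$\left(-25663 + 16662\right) \left(44866 - -551\right) = - 9001 \left(44866 + \left(-24 + 575\right)\right) = - 9001 \left(44866 + 551\right) = \left(-9001\right) 45417 = -408798417$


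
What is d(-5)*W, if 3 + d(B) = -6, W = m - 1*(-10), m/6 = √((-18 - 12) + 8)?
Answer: -90 - 54*I*√22 ≈ -90.0 - 253.28*I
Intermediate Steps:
m = 6*I*√22 (m = 6*√((-18 - 12) + 8) = 6*√(-30 + 8) = 6*√(-22) = 6*(I*√22) = 6*I*√22 ≈ 28.142*I)
W = 10 + 6*I*√22 (W = 6*I*√22 - 1*(-10) = 6*I*√22 + 10 = 10 + 6*I*√22 ≈ 10.0 + 28.142*I)
d(B) = -9 (d(B) = -3 - 6 = -9)
d(-5)*W = -9*(10 + 6*I*√22) = -90 - 54*I*√22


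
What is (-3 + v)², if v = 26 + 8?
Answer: 961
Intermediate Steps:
v = 34
(-3 + v)² = (-3 + 34)² = 31² = 961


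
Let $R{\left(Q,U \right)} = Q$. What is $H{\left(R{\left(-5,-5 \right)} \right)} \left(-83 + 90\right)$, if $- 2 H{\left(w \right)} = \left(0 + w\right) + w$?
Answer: $35$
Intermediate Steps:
$H{\left(w \right)} = - w$ ($H{\left(w \right)} = - \frac{\left(0 + w\right) + w}{2} = - \frac{w + w}{2} = - \frac{2 w}{2} = - w$)
$H{\left(R{\left(-5,-5 \right)} \right)} \left(-83 + 90\right) = \left(-1\right) \left(-5\right) \left(-83 + 90\right) = 5 \cdot 7 = 35$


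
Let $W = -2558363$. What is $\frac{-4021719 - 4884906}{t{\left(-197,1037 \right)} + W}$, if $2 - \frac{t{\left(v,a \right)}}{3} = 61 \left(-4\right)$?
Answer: $\frac{10179}{2923} \approx 3.4824$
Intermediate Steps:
$t{\left(v,a \right)} = 738$ ($t{\left(v,a \right)} = 6 - 3 \cdot 61 \left(-4\right) = 6 - -732 = 6 + 732 = 738$)
$\frac{-4021719 - 4884906}{t{\left(-197,1037 \right)} + W} = \frac{-4021719 - 4884906}{738 - 2558363} = - \frac{8906625}{-2557625} = \left(-8906625\right) \left(- \frac{1}{2557625}\right) = \frac{10179}{2923}$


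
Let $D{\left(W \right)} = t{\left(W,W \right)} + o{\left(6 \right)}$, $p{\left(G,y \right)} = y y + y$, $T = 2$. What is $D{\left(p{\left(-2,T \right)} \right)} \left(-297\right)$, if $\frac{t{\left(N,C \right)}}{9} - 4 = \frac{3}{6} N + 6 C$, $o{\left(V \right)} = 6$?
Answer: $-116721$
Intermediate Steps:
$t{\left(N,C \right)} = 36 + 54 C + \frac{9 N}{2}$ ($t{\left(N,C \right)} = 36 + 9 \left(\frac{3}{6} N + 6 C\right) = 36 + 9 \left(3 \cdot \frac{1}{6} N + 6 C\right) = 36 + 9 \left(\frac{N}{2} + 6 C\right) = 36 + \left(54 C + \frac{9 N}{2}\right) = 36 + 54 C + \frac{9 N}{2}$)
$p{\left(G,y \right)} = y + y^{2}$ ($p{\left(G,y \right)} = y^{2} + y = y + y^{2}$)
$D{\left(W \right)} = 42 + \frac{117 W}{2}$ ($D{\left(W \right)} = \left(36 + 54 W + \frac{9 W}{2}\right) + 6 = \left(36 + \frac{117 W}{2}\right) + 6 = 42 + \frac{117 W}{2}$)
$D{\left(p{\left(-2,T \right)} \right)} \left(-297\right) = \left(42 + \frac{117 \cdot 2 \left(1 + 2\right)}{2}\right) \left(-297\right) = \left(42 + \frac{117 \cdot 2 \cdot 3}{2}\right) \left(-297\right) = \left(42 + \frac{117}{2} \cdot 6\right) \left(-297\right) = \left(42 + 351\right) \left(-297\right) = 393 \left(-297\right) = -116721$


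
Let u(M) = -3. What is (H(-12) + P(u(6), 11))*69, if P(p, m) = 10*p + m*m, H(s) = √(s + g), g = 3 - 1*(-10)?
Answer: 6348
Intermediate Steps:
g = 13 (g = 3 + 10 = 13)
H(s) = √(13 + s) (H(s) = √(s + 13) = √(13 + s))
P(p, m) = m² + 10*p (P(p, m) = 10*p + m² = m² + 10*p)
(H(-12) + P(u(6), 11))*69 = (√(13 - 12) + (11² + 10*(-3)))*69 = (√1 + (121 - 30))*69 = (1 + 91)*69 = 92*69 = 6348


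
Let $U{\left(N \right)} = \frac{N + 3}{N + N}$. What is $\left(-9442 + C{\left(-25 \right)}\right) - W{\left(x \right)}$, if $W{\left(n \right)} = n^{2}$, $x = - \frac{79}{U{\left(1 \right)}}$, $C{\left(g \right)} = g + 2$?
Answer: $- \frac{44101}{4} \approx -11025.0$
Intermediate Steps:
$U{\left(N \right)} = \frac{3 + N}{2 N}$
$C{\left(g \right)} = 2 + g$
$x = - \frac{79}{2}$ ($x = - \frac{79}{\frac{1}{2} \cdot 1^{-1} \left(3 + 1\right)} = - \frac{79}{\frac{1}{2} \cdot 1 \cdot 4} = - \frac{79}{2} \approx -39.5$)
$\left(-9442 + C{\left(-25 \right)}\right) - W{\left(x \right)} = \left(-9442 + \left(2 - 25\right)\right) - \left(- \frac{79}{2}\right)^{2} = \left(-9442 - 23\right) - \frac{6241}{4} = -9465 - \frac{6241}{4} = - \frac{44101}{4}$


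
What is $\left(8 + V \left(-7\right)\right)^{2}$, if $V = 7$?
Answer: $1681$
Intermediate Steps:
$\left(8 + V \left(-7\right)\right)^{2} = \left(8 + 7 \left(-7\right)\right)^{2} = \left(8 - 49\right)^{2} = \left(-41\right)^{2} = 1681$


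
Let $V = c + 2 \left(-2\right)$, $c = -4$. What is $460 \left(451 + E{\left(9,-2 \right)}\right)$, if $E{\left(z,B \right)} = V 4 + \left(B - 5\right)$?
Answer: $189520$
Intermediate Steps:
$V = -8$ ($V = -4 + 2 \left(-2\right) = -4 - 4 = -8$)
$E{\left(z,B \right)} = -37 + B$ ($E{\left(z,B \right)} = \left(-8\right) 4 + \left(B - 5\right) = -32 + \left(-5 + B\right) = -37 + B$)
$460 \left(451 + E{\left(9,-2 \right)}\right) = 460 \left(451 - 39\right) = 460 \cdot 412 = 189520$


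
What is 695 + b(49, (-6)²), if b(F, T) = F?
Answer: 744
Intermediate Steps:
695 + b(49, (-6)²) = 695 + 49 = 744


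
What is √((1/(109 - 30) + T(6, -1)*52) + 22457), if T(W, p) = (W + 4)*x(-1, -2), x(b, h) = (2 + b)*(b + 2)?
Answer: 4*√8962471/79 ≈ 151.58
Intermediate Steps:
x(b, h) = (2 + b)² (x(b, h) = (2 + b)*(2 + b) = (2 + b)²)
T(W, p) = 4 + W (T(W, p) = (W + 4)*(2 - 1)² = (4 + W)*1² = (4 + W)*1 = 4 + W)
√((1/(109 - 30) + T(6, -1)*52) + 22457) = √((1/(109 - 30) + (4 + 6)*52) + 22457) = √((1/79 + 10*52) + 22457) = √((1/79 + 520) + 22457) = √(41081/79 + 22457) = √(1815184/79) = 4*√8962471/79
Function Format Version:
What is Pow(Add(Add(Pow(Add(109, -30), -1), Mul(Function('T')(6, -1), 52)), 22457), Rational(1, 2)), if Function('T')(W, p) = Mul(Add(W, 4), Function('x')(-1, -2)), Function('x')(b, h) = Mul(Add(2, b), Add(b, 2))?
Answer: Mul(Rational(4, 79), Pow(8962471, Rational(1, 2))) ≈ 151.58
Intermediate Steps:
Function('x')(b, h) = Pow(Add(2, b), 2) (Function('x')(b, h) = Mul(Add(2, b), Add(2, b)) = Pow(Add(2, b), 2))
Function('T')(W, p) = Add(4, W) (Function('T')(W, p) = Mul(Add(W, 4), Pow(Add(2, -1), 2)) = Mul(Add(4, W), Pow(1, 2)) = Mul(Add(4, W), 1) = Add(4, W))
Pow(Add(Add(Pow(Add(109, -30), -1), Mul(Function('T')(6, -1), 52)), 22457), Rational(1, 2)) = Pow(Add(Add(Pow(Add(109, -30), -1), Mul(Add(4, 6), 52)), 22457), Rational(1, 2)) = Pow(Add(Add(Pow(79, -1), Mul(10, 52)), 22457), Rational(1, 2)) = Pow(Add(Add(Rational(1, 79), 520), 22457), Rational(1, 2)) = Pow(Add(Rational(41081, 79), 22457), Rational(1, 2)) = Pow(Rational(1815184, 79), Rational(1, 2)) = Mul(Rational(4, 79), Pow(8962471, Rational(1, 2)))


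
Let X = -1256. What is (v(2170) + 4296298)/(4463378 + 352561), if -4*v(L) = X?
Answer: 1432204/1605313 ≈ 0.89217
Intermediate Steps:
v(L) = 314 (v(L) = -1/4*(-1256) = 314)
(v(2170) + 4296298)/(4463378 + 352561) = (314 + 4296298)/(4463378 + 352561) = 4296612/4815939 = 4296612*(1/4815939) = 1432204/1605313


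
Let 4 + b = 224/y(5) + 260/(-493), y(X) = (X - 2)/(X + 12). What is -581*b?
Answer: -1086846488/1479 ≈ -7.3485e+5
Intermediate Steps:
y(X) = (-2 + X)/(12 + X)
b = 1870648/1479 (b = -4 + (224/(((-2 + 5)/(12 + 5))) + 260/(-493)) = -4 + (224/((3/17)) + 260*(-1/493)) = -4 + (224/(((1/17)*3)) - 260/493) = -4 + (224/(3/17) - 260/493) = -4 + (224*(17/3) - 260/493) = -4 + (3808/3 - 260/493) = -4 + 1876564/1479 = 1870648/1479 ≈ 1264.8)
-581*b = -581*1870648/1479 = -1086846488/1479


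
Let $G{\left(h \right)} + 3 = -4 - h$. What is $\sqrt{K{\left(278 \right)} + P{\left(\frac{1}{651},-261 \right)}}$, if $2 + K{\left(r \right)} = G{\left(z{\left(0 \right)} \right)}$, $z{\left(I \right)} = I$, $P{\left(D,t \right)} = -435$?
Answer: $2 i \sqrt{111} \approx 21.071 i$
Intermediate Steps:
$G{\left(h \right)} = -7 - h$ ($G{\left(h \right)} = -3 - \left(4 + h\right) = -7 - h$)
$K{\left(r \right)} = -9$ ($K{\left(r \right)} = -2 - 7 = -9$)
$\sqrt{K{\left(278 \right)} + P{\left(\frac{1}{651},-261 \right)}} = \sqrt{-9 - 435} = \sqrt{-444} = 2 i \sqrt{111}$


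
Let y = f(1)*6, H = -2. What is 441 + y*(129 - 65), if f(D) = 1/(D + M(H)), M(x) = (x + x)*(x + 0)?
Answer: 1451/3 ≈ 483.67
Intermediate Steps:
M(x) = 2*x² (M(x) = (2*x)*x = 2*x²)
f(D) = 1/(8 + D) (f(D) = 1/(D + 2*(-2)²) = 1/(D + 2*4) = 1/(D + 8) = 1/(8 + D))
y = ⅔ (y = 6/(8 + 1) = 6/9 = (⅑)*6 = ⅔ ≈ 0.66667)
441 + y*(129 - 65) = 441 + 2*(129 - 65)/3 = 441 + (⅔)*64 = 441 + 128/3 = 1451/3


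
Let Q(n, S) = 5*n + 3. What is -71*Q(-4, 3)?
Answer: 1207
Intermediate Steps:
Q(n, S) = 3 + 5*n
-71*Q(-4, 3) = -71*(3 + 5*(-4)) = -71*(3 - 20) = -71*(-17) = 1207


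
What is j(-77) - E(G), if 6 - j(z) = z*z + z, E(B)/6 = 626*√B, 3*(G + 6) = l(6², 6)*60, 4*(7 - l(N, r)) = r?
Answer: -5846 - 7512*√26 ≈ -44150.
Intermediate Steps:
l(N, r) = 7 - r/4
G = 104 (G = -6 + ((7 - ¼*6)*60)/3 = -6 + ((7 - 3/2)*60)/3 = -6 + ((11/2)*60)/3 = -6 + (⅓)*330 = -6 + 110 = 104)
E(B) = 3756*√B (E(B) = 6*(626*√B) = 3756*√B)
j(z) = 6 - z - z² (j(z) = 6 - (z*z + z) = 6 - (z² + z) = 6 - (z + z²) = 6 + (-z - z²) = 6 - z - z²)
j(-77) - E(G) = (6 - 1*(-77) - 1*(-77)²) - 3756*√104 = (6 + 77 - 1*5929) - 3756*2*√26 = (6 + 77 - 5929) - 7512*√26 = -5846 - 7512*√26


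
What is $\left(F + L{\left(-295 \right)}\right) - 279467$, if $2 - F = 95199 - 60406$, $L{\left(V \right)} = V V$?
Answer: $-227233$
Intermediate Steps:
$L{\left(V \right)} = V^{2}$
$F = -34791$ ($F = 2 - \left(95199 - 60406\right) = 2 - 34793 = -34791$)
$\left(F + L{\left(-295 \right)}\right) - 279467 = \left(-34791 + \left(-295\right)^{2}\right) - 279467 = \left(-34791 + 87025\right) - 279467 = 52234 - 279467 = -227233$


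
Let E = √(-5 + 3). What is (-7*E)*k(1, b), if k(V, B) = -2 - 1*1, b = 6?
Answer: 21*I*√2 ≈ 29.698*I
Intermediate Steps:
k(V, B) = -3 (k(V, B) = -2 - 1 = -3)
E = I*√2 (E = √(-2) = I*√2 ≈ 1.4142*I)
(-7*E)*k(1, b) = -7*I*√2*(-3) = 21*I*√2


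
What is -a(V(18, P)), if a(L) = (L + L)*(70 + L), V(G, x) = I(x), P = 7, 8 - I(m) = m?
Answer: -142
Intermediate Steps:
I(m) = 8 - m
V(G, x) = 8 - x
a(L) = 2*L*(70 + L) (a(L) = (2*L)*(70 + L) = 2*L*(70 + L))
-a(V(18, P)) = -2*(8 - 1*7)*(70 + (8 - 1*7)) = -2*(8 - 7)*(70 + (8 - 7)) = -2*(70 + 1) = -2*71 = -1*142 = -142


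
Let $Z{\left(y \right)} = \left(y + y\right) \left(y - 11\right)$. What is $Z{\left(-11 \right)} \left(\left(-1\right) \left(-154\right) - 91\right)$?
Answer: $30492$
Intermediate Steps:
$Z{\left(y \right)} = 2 y \left(-11 + y\right)$
$Z{\left(-11 \right)} \left(\left(-1\right) \left(-154\right) - 91\right) = 2 \left(-11\right) \left(-11 - 11\right) \left(\left(-1\right) \left(-154\right) - 91\right) = 2 \left(-11\right) \left(-22\right) \left(154 - 91\right) = 484 \cdot 63 = 30492$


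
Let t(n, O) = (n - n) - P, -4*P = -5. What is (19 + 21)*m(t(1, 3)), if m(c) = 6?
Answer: 240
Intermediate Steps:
P = 5/4 (P = -1/4*(-5) = 5/4 ≈ 1.2500)
t(n, O) = -5/4 (t(n, O) = (n - n) - 1*5/4 = 0 - 5/4 = -5/4)
(19 + 21)*m(t(1, 3)) = (19 + 21)*6 = 40*6 = 240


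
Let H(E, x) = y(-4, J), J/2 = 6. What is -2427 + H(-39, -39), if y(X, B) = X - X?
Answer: -2427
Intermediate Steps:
J = 12 (J = 2*6 = 12)
y(X, B) = 0
H(E, x) = 0
-2427 + H(-39, -39) = -2427 + 0 = -2427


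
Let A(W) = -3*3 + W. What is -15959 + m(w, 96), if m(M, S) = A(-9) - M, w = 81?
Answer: -16058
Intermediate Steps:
A(W) = -9 + W
m(M, S) = -18 - M (m(M, S) = (-9 - 9) - M = -18 - M)
-15959 + m(w, 96) = -15959 + (-18 - 1*81) = -15959 + (-18 - 81) = -15959 - 99 = -16058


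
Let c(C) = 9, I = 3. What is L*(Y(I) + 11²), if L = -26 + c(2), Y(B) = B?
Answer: -2108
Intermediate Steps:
L = -17 (L = -26 + 9 = -17)
L*(Y(I) + 11²) = -17*(3 + 11²) = -17*(3 + 121) = -17*124 = -2108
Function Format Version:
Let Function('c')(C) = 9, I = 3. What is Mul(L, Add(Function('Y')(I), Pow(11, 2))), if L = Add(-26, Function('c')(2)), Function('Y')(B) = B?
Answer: -2108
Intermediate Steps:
L = -17 (L = Add(-26, 9) = -17)
Mul(L, Add(Function('Y')(I), Pow(11, 2))) = Mul(-17, Add(3, Pow(11, 2))) = Mul(-17, Add(3, 121)) = Mul(-17, 124) = -2108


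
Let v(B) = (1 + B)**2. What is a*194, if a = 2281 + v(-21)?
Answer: 520114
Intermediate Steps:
a = 2681 (a = 2281 + (1 - 21)**2 = 2281 + (-20)**2 = 2281 + 400 = 2681)
a*194 = 2681*194 = 520114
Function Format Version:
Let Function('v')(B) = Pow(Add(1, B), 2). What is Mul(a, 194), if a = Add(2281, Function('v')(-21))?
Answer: 520114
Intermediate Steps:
a = 2681 (a = Add(2281, Pow(Add(1, -21), 2)) = Add(2281, Pow(-20, 2)) = Add(2281, 400) = 2681)
Mul(a, 194) = Mul(2681, 194) = 520114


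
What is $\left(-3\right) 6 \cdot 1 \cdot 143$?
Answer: $-2574$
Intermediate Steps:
$\left(-3\right) 6 \cdot 1 \cdot 143 = \left(-18\right) 1 \cdot 143 = \left(-18\right) 143 = -2574$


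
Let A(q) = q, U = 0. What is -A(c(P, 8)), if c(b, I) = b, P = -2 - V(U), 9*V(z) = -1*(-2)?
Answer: 20/9 ≈ 2.2222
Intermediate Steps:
V(z) = 2/9 (V(z) = (-1*(-2))/9 = (⅑)*2 = 2/9)
P = -20/9 (P = -2 - 1*2/9 = -2 - 2/9 = -20/9 ≈ -2.2222)
-A(c(P, 8)) = -1*(-20/9) = 20/9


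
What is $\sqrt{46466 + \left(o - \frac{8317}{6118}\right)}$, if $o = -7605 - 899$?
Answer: $\frac{\sqrt{1420863891482}}{6118} \approx 194.83$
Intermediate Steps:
$o = -8504$ ($o = -7605 - 899 = -8504$)
$\sqrt{46466 + \left(o - \frac{8317}{6118}\right)} = \sqrt{46466 - \left(8504 + \frac{8317}{6118}\right)} = \sqrt{46466 - \frac{52035789}{6118}} = \sqrt{\frac{232243199}{6118}} = \frac{\sqrt{1420863891482}}{6118}$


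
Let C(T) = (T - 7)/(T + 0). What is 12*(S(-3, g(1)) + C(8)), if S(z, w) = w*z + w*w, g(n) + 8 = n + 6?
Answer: 99/2 ≈ 49.500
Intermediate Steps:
g(n) = -2 + n (g(n) = -8 + (n + 6) = -8 + (6 + n) = -2 + n)
S(z, w) = w² + w*z (S(z, w) = w*z + w² = w² + w*z)
C(T) = (-7 + T)/T
12*(S(-3, g(1)) + C(8)) = 12*((-2 + 1)*((-2 + 1) - 3) + (-7 + 8)/8) = 12*(-(-1 - 3) + (⅛)*1) = 12*(-1*(-4) + ⅛) = 12*(4 + ⅛) = 12*(33/8) = 99/2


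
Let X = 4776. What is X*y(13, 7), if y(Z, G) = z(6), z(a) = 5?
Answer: 23880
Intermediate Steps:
y(Z, G) = 5
X*y(13, 7) = 4776*5 = 23880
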